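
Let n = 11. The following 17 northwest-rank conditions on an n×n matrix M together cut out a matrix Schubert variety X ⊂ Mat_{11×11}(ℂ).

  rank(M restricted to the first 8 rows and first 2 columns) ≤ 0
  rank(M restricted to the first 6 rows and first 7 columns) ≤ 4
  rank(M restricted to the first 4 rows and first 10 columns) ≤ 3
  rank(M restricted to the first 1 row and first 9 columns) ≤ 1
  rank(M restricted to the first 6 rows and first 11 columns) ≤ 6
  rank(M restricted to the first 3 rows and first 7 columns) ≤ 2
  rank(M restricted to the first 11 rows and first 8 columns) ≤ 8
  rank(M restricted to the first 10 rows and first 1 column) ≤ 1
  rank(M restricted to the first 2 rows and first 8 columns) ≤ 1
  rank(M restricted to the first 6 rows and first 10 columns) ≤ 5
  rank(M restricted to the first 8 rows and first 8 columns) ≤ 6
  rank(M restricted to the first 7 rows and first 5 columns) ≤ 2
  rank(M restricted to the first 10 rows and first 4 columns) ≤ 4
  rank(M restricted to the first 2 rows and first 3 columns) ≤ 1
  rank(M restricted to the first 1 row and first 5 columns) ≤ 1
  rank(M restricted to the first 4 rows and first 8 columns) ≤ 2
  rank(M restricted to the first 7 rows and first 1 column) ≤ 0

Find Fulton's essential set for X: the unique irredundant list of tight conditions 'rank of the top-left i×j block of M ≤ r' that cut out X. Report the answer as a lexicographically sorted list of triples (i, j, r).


Recovering R(i,j) via the rank-extension bound from the 17 conditions:

  R[1]: 0  0  1  1  1  1  1  1  1  1  1
  R[2]: 0  0  1  1  1  1  1  1  2  2  2
  R[3]: 0  0  1  2  2  2  2  2  3  3  3
  R[4]: 0  0  1  2  2  2  2  2  3  3  4
  R[5]: 0  0  1  2  2  3  3  3  4  4  5
  R[6]: 0  0  1  2  2  3  4  4  5  5  6
  R[7]: 0  0  1  2  2  3  4  5  6  6  7
  R[8]: 0  0  1  2  3  4  5  6  7  7  8
  R[9]: 1  1  2  3  4  5  6  7  8  8  9
  R[10]: 1  2  3  4  5  6  7  8  9  9  10
  R[11]: 1  2  3  4  5  6  7  8  9  10  11

hence w(1..11) = (3, 9, 4, 11, 6, 7, 8, 5, 1, 2, 10).

Fulton essential set (5 of the 29 Rothe cells):

[(2, 8, 1), (4, 8, 2), (4, 10, 3), (7, 5, 2), (8, 2, 0)]


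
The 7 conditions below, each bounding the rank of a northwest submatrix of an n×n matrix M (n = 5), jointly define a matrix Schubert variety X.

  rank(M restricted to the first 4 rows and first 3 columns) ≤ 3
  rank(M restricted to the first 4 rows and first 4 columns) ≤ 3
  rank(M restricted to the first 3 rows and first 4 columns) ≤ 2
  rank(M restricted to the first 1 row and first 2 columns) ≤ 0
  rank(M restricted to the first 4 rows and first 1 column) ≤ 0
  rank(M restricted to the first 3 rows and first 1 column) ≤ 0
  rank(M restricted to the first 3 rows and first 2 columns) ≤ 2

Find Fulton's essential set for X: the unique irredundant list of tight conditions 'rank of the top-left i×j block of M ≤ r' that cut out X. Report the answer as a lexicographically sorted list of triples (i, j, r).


Computing R[i][j] = min implied NW-rank bound (n=5, 7 conditions):

  i=1: 0, 0, 1, 1, 1
  i=2: 0, 1, 2, 2, 2
  i=3: 0, 1, 2, 2, 3
  i=4: 0, 1, 2, 3, 4
  i=5: 1, 2, 3, 4, 5

second differences of R give the permutation w = (3, 2, 5, 4, 1).

Rothe diagram D(w) (6 cells), 3 SE-corners (essential conditions):

[(1, 2, 0), (3, 4, 2), (4, 1, 0)]


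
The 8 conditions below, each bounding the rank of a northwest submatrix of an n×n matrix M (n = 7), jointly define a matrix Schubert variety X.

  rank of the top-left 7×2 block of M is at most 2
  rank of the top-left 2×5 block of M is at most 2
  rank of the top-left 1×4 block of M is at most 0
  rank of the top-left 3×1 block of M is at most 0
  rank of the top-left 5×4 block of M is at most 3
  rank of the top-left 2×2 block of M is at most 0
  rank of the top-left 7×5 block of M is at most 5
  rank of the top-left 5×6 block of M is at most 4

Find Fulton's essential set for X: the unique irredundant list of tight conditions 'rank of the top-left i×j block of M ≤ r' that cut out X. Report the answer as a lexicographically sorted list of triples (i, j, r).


Propagating the 8 rank bounds to every northwest block:

  0  0  0  0  1  1  1
  0  0  1  1  2  2  2
  0  1  2  2  3  3  3
  1  2  3  3  4  4  4
  1  2  3  3  4  4  5
  1  2  3  4  5  5  6
  1  2  3  4  5  6  7

hence w(1..7) = (5, 3, 2, 1, 7, 4, 6).

5 SE-corners of the 9-cell Rothe diagram give Ess(w):

[(1, 4, 0), (2, 2, 0), (3, 1, 0), (5, 4, 3), (5, 6, 4)]


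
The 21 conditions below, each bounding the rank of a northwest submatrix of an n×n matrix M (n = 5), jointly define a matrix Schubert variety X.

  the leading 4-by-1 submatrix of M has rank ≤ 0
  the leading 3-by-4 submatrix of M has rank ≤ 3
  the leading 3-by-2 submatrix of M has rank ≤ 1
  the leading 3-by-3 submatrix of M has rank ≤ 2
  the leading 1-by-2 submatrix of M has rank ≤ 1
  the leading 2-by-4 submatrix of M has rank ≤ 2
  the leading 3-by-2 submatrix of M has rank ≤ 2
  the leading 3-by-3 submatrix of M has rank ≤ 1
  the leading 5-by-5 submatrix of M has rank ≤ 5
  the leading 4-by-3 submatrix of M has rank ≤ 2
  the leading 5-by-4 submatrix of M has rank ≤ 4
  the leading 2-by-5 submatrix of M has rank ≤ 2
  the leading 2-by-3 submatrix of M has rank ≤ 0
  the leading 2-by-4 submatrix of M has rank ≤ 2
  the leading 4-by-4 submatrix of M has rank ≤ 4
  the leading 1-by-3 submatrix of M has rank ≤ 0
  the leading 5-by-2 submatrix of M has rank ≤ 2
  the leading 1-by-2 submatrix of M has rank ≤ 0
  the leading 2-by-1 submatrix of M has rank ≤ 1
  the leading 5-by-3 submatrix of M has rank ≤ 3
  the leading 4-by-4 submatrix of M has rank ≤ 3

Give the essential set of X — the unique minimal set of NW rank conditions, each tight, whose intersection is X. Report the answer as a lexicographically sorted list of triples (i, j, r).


Recovering R(i,j) via the rank-extension bound from the 21 conditions:

  0, 0, 0, 1, 1
  0, 0, 0, 1, 2
  0, 1, 1, 2, 3
  0, 1, 2, 3, 4
  1, 2, 3, 4, 5

reading off 1-entries of Δ²R: w = (4, 5, 2, 3, 1).

|D(w)|=8, |Ess(w)|=2:

[(2, 3, 0), (4, 1, 0)]


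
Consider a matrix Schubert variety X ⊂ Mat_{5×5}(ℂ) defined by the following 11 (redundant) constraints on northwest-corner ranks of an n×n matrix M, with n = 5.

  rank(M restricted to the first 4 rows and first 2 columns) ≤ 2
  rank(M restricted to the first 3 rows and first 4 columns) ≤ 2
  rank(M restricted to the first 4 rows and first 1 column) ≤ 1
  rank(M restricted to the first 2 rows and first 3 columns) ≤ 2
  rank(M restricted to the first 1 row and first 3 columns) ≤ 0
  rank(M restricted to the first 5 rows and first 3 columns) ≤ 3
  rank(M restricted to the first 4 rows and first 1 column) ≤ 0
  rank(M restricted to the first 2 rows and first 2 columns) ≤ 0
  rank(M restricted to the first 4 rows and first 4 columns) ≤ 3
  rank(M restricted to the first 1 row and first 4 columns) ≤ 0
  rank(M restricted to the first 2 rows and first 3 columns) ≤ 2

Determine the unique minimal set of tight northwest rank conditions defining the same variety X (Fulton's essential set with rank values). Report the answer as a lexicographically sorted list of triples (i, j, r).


The tightest implied rank at each (i,j), from the 11 conditions:

  R[1]: 0 | 0 | 0 | 0 | 1
  R[2]: 0 | 0 | 1 | 1 | 2
  R[3]: 0 | 1 | 2 | 2 | 3
  R[4]: 0 | 1 | 2 | 3 | 4
  R[5]: 1 | 2 | 3 | 4 | 5

giving w = (5, 3, 2, 4, 1) via Δ²R.

Fulton essential set (3 of the 8 Rothe cells):

[(1, 4, 0), (2, 2, 0), (4, 1, 0)]


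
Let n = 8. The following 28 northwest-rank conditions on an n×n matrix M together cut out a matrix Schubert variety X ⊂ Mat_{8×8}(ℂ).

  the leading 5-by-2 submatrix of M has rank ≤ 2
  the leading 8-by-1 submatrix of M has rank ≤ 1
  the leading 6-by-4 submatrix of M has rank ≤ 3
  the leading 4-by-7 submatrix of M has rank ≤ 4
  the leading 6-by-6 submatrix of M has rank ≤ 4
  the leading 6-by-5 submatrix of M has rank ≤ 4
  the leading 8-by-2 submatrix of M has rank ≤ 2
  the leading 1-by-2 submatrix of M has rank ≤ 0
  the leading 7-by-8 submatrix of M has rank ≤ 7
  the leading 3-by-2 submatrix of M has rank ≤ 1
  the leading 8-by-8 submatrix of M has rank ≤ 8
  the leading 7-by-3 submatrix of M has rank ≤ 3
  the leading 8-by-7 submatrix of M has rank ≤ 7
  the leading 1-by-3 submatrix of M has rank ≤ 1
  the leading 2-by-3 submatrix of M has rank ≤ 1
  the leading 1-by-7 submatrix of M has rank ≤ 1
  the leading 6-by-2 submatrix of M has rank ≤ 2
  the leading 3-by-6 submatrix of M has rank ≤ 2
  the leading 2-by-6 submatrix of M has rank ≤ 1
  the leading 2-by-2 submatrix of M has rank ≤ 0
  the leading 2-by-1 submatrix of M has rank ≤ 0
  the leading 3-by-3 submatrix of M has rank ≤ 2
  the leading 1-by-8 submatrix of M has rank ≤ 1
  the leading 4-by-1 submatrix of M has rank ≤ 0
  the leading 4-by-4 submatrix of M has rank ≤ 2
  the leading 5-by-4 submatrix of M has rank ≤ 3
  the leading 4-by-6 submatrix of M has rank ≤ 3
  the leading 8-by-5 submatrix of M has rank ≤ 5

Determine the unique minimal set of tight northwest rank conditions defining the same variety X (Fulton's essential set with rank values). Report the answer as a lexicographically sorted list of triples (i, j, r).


Rank table r_w(8×8) implied by the 28 constraints:

  i=1: 0  0  1  1  1  1  1  1
  i=2: 0  0  1  1  1  1  2  2
  i=3: 0  1  2  2  2  2  3  3
  i=4: 0  1  2  2  3  3  4  4
  i=5: 1  2  3  3  4  4  5  5
  i=6: 1  2  3  3  4  4  5  6
  i=7: 1  2  3  4  5  5  6  7
  i=8: 1  2  3  4  5  6  7  8

second differences of R give the permutation w = (3, 7, 2, 5, 1, 8, 4, 6).

D(w) has 12 cells with 6 SE-corners; essential set:

[(2, 2, 0), (2, 6, 1), (4, 1, 0), (4, 4, 2), (6, 4, 3), (6, 6, 4)]


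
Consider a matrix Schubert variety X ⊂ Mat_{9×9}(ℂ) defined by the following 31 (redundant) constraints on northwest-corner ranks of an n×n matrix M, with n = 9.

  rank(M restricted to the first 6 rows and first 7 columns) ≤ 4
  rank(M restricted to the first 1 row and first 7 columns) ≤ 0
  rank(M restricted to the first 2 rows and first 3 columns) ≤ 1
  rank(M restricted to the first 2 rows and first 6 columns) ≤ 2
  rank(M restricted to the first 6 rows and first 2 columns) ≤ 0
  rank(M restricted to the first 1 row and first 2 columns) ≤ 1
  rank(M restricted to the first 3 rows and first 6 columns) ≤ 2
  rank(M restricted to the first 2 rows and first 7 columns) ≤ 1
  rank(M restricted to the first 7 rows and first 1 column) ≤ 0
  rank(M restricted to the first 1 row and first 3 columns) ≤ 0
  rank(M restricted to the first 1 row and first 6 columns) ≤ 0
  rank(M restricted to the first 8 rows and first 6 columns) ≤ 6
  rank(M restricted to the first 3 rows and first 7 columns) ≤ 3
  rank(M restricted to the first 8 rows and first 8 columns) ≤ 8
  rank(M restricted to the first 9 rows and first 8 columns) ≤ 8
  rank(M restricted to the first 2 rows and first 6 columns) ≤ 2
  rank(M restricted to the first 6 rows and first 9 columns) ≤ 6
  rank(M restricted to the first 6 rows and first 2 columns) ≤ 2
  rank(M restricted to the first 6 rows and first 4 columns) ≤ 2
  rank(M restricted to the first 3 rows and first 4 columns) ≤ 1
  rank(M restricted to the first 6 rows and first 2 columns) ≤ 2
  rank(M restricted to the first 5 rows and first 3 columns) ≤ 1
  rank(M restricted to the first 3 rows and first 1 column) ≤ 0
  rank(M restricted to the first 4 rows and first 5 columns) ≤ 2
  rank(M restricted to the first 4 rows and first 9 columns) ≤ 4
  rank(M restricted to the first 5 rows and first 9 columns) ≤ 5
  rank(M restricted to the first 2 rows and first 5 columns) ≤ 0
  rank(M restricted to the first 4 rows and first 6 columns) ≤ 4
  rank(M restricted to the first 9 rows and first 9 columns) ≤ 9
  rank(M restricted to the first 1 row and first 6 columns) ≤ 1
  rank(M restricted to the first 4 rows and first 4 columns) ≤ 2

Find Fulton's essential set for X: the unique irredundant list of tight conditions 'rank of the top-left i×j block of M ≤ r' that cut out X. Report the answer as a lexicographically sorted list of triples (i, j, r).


Computing R[i][j] = min implied NW-rank bound (n=9, 31 conditions):

  row 1: 0 0 0 0 0 0 0 1 1
  row 2: 0 0 0 0 0 1 1 2 2
  row 3: 0 0 1 1 1 2 2 3 3
  row 4: 0 0 1 2 2 3 3 4 4
  row 5: 0 0 1 2 3 4 4 5 5
  row 6: 0 0 1 2 3 4 4 5 6
  row 7: 0 1 2 3 4 5 5 6 7
  row 8: 1 2 3 4 5 6 6 7 8
  row 9: 1 2 3 4 5 6 7 8 9

so w = (8, 6, 3, 4, 5, 9, 2, 1, 7).

Rothe diagram D(w) (22 cells), 5 SE-corners (essential conditions):

[(1, 7, 0), (2, 5, 0), (6, 2, 0), (6, 7, 4), (7, 1, 0)]


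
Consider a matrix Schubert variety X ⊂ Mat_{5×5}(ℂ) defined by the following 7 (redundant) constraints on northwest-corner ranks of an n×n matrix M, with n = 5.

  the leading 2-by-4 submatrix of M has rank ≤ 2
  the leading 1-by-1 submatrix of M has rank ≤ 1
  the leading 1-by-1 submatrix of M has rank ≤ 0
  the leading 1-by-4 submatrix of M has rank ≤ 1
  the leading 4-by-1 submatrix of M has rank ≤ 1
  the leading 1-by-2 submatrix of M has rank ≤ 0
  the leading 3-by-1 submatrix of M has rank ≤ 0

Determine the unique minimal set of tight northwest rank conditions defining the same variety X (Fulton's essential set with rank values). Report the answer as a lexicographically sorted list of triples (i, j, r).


The tightest implied rank at each (i,j), from the 7 conditions:

  i=1: 0  0  1  1  1
  i=2: 0  1  2  2  2
  i=3: 0  1  2  3  3
  i=4: 1  2  3  4  4
  i=5: 1  2  3  4  5

hence w(1..5) = (3, 2, 4, 1, 5).

D(w) has 4 cells with 2 SE-corners; essential set:

[(1, 2, 0), (3, 1, 0)]


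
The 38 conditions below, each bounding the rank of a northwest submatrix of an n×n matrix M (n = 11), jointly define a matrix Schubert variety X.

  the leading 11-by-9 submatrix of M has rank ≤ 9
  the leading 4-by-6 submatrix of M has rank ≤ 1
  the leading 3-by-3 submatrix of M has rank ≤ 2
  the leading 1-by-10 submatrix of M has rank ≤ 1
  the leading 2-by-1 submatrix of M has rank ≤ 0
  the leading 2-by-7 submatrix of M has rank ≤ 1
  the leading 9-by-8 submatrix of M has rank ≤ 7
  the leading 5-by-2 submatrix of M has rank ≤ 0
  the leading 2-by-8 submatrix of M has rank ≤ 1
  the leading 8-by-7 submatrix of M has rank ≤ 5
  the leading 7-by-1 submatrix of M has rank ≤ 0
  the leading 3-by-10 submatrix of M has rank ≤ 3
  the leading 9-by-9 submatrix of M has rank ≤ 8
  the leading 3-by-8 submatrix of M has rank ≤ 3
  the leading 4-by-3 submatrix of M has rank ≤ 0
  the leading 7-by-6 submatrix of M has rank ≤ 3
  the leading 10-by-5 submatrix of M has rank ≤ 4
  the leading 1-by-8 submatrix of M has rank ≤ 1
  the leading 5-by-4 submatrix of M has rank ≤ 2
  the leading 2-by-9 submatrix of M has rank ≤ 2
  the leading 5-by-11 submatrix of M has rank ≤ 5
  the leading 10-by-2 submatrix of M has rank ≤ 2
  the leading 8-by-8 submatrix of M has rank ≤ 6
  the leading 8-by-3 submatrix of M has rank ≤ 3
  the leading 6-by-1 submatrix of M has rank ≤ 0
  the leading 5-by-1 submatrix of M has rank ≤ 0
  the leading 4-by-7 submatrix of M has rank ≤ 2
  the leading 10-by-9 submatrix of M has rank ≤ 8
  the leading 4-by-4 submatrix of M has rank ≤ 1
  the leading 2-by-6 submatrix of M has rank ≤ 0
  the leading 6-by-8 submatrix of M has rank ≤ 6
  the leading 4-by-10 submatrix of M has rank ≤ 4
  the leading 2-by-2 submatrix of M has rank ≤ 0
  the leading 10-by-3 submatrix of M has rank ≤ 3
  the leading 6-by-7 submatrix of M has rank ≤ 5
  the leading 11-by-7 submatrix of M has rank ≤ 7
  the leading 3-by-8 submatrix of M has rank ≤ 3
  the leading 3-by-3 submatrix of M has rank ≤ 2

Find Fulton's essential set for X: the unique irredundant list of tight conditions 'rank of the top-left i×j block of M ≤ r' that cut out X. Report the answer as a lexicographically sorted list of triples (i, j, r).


Computing R[i][j] = min implied NW-rank bound (n=11, 38 conditions):

  0 | 0 | 0 | 0 | 0 | 0 | 1 | 1 | 1 | 1 | 1
  0 | 0 | 0 | 0 | 0 | 0 | 1 | 1 | 2 | 2 | 2
  0 | 0 | 0 | 1 | 1 | 1 | 2 | 2 | 3 | 3 | 3
  0 | 0 | 0 | 1 | 1 | 1 | 2 | 3 | 4 | 4 | 4
  0 | 0 | 1 | 2 | 2 | 2 | 3 | 4 | 5 | 5 | 5
  0 | 1 | 2 | 3 | 3 | 3 | 4 | 5 | 6 | 6 | 6
  0 | 1 | 2 | 3 | 3 | 3 | 4 | 5 | 6 | 7 | 7
  1 | 2 | 3 | 4 | 4 | 4 | 5 | 6 | 7 | 8 | 8
  1 | 2 | 3 | 4 | 4 | 5 | 6 | 7 | 8 | 9 | 9
  1 | 2 | 3 | 4 | 4 | 5 | 6 | 7 | 8 | 9 | 10
  1 | 2 | 3 | 4 | 5 | 6 | 7 | 8 | 9 | 10 | 11

so w = (7, 9, 4, 8, 3, 2, 10, 1, 6, 11, 5).

8 SE-corners of the 29-cell Rothe diagram give Ess(w):

[(2, 6, 0), (2, 8, 1), (4, 3, 0), (4, 6, 1), (5, 2, 0), (7, 1, 0), (7, 6, 3), (10, 5, 4)]


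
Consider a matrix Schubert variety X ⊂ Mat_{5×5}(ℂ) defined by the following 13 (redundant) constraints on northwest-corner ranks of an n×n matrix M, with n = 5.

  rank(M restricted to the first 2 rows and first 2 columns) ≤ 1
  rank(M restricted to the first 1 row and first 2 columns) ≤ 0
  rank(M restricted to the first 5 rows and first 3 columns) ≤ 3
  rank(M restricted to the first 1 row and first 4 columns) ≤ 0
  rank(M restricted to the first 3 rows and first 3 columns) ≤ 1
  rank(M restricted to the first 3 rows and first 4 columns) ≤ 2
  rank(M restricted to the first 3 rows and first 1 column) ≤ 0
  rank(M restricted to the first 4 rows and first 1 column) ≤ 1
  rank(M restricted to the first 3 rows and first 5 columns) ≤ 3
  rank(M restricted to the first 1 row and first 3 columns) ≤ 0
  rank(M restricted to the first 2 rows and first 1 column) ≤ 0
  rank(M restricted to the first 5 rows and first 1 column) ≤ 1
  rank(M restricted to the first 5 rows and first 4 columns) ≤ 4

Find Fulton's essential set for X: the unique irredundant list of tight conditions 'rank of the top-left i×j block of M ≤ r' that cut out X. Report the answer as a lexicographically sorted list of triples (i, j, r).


The tightest implied rank at each (i,j), from the 13 conditions:

  i=1: 0  0  0  0  1
  i=2: 0  1  1  1  2
  i=3: 0  1  1  2  3
  i=4: 1  2  2  3  4
  i=5: 1  2  3  4  5

reading off 1-entries of Δ²R: w = (5, 2, 4, 1, 3).

Fulton essential set (3 of the 7 Rothe cells):

[(1, 4, 0), (3, 1, 0), (3, 3, 1)]


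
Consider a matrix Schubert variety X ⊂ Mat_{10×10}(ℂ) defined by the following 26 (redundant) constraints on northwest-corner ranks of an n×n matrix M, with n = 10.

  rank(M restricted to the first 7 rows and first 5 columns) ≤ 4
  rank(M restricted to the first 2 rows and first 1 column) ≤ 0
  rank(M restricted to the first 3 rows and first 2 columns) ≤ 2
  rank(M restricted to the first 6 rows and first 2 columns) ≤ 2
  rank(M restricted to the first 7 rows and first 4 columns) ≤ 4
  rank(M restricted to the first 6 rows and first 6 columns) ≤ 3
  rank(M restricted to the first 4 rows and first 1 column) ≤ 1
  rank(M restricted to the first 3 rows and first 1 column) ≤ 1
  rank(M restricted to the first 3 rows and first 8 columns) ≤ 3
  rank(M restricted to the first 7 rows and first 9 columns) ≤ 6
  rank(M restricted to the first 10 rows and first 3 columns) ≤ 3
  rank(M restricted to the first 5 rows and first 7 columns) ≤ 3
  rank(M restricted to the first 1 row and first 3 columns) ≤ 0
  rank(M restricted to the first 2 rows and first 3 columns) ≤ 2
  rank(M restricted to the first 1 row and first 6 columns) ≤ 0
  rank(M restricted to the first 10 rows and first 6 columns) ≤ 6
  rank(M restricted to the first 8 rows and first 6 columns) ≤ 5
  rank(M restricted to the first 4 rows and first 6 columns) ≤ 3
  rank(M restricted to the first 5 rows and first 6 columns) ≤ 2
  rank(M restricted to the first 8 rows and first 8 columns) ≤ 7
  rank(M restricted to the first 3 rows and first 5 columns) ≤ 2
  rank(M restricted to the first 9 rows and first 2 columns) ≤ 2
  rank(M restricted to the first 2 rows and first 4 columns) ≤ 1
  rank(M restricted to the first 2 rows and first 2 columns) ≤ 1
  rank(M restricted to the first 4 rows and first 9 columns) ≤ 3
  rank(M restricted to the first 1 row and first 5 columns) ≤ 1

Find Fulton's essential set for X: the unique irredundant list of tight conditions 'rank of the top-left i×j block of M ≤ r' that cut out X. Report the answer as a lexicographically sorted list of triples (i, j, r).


Propagating the 26 rank bounds to every northwest block:

  R[1]: 0 | 0 | 0 | 0 | 0 | 0 | 1 | 1 | 1 | 1
  R[2]: 0 | 1 | 1 | 1 | 1 | 1 | 2 | 2 | 2 | 2
  R[3]: 1 | 2 | 2 | 2 | 2 | 2 | 3 | 3 | 3 | 3
  R[4]: 1 | 2 | 2 | 2 | 2 | 2 | 3 | 3 | 3 | 4
  R[5]: 1 | 2 | 2 | 2 | 2 | 2 | 3 | 4 | 4 | 5
  R[6]: 1 | 2 | 3 | 3 | 3 | 3 | 4 | 5 | 5 | 6
  R[7]: 1 | 2 | 3 | 4 | 4 | 4 | 5 | 6 | 6 | 7
  R[8]: 1 | 2 | 3 | 4 | 5 | 5 | 6 | 7 | 7 | 8
  R[9]: 1 | 2 | 3 | 4 | 5 | 6 | 7 | 8 | 8 | 9
  R[10]: 1 | 2 | 3 | 4 | 5 | 6 | 7 | 8 | 9 | 10

hence w(1..10) = (7, 2, 1, 10, 8, 3, 4, 5, 6, 9).

Rothe diagram D(w) (17 cells), 4 SE-corners (essential conditions):

[(1, 6, 0), (2, 1, 0), (4, 9, 3), (5, 6, 2)]


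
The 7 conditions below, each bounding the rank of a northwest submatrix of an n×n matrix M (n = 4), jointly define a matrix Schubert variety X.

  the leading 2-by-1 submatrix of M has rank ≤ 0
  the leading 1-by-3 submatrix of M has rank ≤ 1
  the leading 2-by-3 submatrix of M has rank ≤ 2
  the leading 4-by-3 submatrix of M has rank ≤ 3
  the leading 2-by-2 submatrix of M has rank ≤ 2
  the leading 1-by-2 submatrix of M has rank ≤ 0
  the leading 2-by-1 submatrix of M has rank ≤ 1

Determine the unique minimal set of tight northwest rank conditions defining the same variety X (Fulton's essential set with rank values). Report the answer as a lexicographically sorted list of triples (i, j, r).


Rank table r_w(4×4) implied by the 7 constraints:

  R[1]: 0 | 0 | 1 | 1
  R[2]: 0 | 1 | 2 | 2
  R[3]: 1 | 2 | 3 | 3
  R[4]: 1 | 2 | 3 | 4

so w = (3, 2, 1, 4).

|D(w)|=3, |Ess(w)|=2:

[(1, 2, 0), (2, 1, 0)]


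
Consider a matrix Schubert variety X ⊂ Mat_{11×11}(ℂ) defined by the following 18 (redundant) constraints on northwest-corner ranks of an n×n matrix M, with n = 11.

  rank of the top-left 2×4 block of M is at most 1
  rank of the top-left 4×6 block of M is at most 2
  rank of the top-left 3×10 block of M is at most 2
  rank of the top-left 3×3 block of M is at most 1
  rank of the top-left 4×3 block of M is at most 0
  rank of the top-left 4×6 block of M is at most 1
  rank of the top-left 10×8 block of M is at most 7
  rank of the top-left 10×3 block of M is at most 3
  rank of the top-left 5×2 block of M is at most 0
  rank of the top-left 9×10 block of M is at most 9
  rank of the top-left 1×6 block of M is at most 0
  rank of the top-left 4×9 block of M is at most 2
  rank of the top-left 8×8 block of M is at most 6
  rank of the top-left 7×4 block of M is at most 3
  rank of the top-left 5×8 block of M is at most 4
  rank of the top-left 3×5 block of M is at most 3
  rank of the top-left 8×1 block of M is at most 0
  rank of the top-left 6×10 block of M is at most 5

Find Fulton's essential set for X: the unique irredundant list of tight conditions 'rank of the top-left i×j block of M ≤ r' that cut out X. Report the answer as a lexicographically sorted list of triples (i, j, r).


The tightest implied rank at each (i,j), from the 18 conditions:

  R[1]: 0 | 0 | 0 | 0 | 0 | 0 | 1 | 1 | 1 | 1 | 1
  R[2]: 0 | 0 | 0 | 1 | 1 | 1 | 2 | 2 | 2 | 2 | 2
  R[3]: 0 | 0 | 0 | 1 | 1 | 1 | 2 | 2 | 2 | 2 | 3
  R[4]: 0 | 0 | 0 | 1 | 1 | 1 | 2 | 2 | 2 | 3 | 4
  R[5]: 0 | 0 | 1 | 2 | 2 | 2 | 3 | 3 | 3 | 4 | 5
  R[6]: 0 | 1 | 2 | 3 | 3 | 3 | 4 | 4 | 4 | 5 | 6
  R[7]: 0 | 1 | 2 | 3 | 4 | 4 | 5 | 5 | 5 | 6 | 7
  R[8]: 0 | 1 | 2 | 3 | 4 | 5 | 6 | 6 | 6 | 7 | 8
  R[9]: 1 | 2 | 3 | 4 | 5 | 6 | 7 | 7 | 7 | 8 | 9
  R[10]: 1 | 2 | 3 | 4 | 5 | 6 | 7 | 7 | 8 | 9 | 10
  R[11]: 1 | 2 | 3 | 4 | 5 | 6 | 7 | 8 | 9 | 10 | 11

hence w(1..11) = (7, 4, 11, 10, 3, 2, 5, 6, 1, 9, 8).

D(w) has 30 cells with 8 SE-corners; essential set:

[(1, 6, 0), (3, 10, 2), (4, 3, 0), (4, 6, 1), (4, 9, 2), (5, 2, 0), (8, 1, 0), (10, 8, 7)]


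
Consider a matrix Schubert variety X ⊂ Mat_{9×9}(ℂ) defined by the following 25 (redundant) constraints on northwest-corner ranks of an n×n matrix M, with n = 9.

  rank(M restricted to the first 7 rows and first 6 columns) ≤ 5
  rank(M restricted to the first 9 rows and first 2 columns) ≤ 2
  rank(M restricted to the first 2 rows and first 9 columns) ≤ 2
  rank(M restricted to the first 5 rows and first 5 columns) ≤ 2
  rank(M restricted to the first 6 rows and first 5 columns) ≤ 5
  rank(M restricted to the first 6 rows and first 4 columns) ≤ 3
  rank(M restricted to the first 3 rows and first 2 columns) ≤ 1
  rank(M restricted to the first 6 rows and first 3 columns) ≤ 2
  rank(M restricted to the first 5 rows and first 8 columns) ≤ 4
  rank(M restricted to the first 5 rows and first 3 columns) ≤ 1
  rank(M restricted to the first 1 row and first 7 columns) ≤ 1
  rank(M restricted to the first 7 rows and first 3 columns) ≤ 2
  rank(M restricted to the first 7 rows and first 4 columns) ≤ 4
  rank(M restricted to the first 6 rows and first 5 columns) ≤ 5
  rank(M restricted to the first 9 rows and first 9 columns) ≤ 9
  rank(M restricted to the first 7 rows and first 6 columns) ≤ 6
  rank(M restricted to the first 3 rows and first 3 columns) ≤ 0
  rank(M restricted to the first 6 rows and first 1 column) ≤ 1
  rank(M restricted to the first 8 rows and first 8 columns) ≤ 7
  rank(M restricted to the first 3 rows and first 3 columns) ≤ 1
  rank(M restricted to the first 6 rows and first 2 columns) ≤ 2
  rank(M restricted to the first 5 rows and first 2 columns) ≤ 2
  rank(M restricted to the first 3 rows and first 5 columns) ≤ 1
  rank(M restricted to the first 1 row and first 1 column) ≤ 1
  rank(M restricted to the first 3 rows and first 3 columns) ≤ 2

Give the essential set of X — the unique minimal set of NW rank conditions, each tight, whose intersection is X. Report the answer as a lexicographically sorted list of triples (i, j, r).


Propagating the 25 rank bounds to every northwest block:

  i=1: 0 0 0 1 1 1 1 1 1
  i=2: 0 0 0 1 1 2 2 2 2
  i=3: 0 0 0 1 1 2 3 3 3
  i=4: 1 1 1 2 2 3 4 4 4
  i=5: 1 1 1 2 2 3 4 4 5
  i=6: 1 2 2 3 3 4 5 5 6
  i=7: 1 2 2 3 4 5 6 6 7
  i=8: 1 2 3 4 5 6 7 7 8
  i=9: 1 2 3 4 5 6 7 8 9

hence w(1..9) = (4, 6, 7, 1, 9, 2, 5, 3, 8).

D(w) has 16 cells with 6 SE-corners; essential set:

[(3, 3, 0), (3, 5, 1), (5, 3, 1), (5, 5, 2), (5, 8, 4), (7, 3, 2)]


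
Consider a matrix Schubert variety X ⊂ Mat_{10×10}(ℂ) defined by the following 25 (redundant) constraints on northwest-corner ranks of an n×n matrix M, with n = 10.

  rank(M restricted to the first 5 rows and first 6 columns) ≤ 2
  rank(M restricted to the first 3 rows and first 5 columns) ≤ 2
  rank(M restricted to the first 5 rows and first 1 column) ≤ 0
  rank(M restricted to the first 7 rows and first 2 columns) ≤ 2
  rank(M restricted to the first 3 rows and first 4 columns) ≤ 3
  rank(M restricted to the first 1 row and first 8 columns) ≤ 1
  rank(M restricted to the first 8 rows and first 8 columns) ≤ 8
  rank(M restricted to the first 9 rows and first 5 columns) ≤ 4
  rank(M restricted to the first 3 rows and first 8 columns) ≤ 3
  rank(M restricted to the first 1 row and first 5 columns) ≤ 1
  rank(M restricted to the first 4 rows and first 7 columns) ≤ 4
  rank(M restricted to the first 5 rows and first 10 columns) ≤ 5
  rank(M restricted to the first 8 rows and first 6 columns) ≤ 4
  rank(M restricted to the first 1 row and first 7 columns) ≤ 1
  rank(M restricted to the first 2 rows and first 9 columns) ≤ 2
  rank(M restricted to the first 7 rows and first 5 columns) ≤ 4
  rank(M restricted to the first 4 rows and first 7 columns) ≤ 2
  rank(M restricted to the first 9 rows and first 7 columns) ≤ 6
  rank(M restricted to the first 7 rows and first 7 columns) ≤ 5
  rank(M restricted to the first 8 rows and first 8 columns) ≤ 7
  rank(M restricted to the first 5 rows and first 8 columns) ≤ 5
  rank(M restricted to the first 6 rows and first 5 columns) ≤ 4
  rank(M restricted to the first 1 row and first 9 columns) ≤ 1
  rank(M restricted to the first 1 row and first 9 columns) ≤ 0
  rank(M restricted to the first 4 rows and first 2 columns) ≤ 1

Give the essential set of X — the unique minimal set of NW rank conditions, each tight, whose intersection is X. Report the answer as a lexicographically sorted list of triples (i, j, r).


The tightest implied rank at each (i,j), from the 25 conditions:

  0, 0, 0, 0, 0, 0, 0, 0, 0, 1
  0, 1, 1, 1, 1, 1, 1, 1, 1, 2
  0, 1, 2, 2, 2, 2, 2, 2, 2, 3
  0, 1, 2, 2, 2, 2, 2, 3, 3, 4
  0, 1, 2, 2, 2, 2, 3, 4, 4, 5
  1, 2, 3, 3, 3, 3, 4, 5, 5, 6
  1, 2, 3, 4, 4, 4, 5, 6, 6, 7
  1, 2, 3, 4, 4, 4, 5, 6, 7, 8
  1, 2, 3, 4, 4, 5, 6, 7, 8, 9
  1, 2, 3, 4, 5, 6, 7, 8, 9, 10

second differences of R give the permutation w = (10, 2, 3, 8, 7, 1, 4, 9, 6, 5).

Fulton essential set (6 of the 23 Rothe cells):

[(1, 9, 0), (4, 7, 2), (5, 1, 0), (5, 6, 2), (8, 6, 4), (9, 5, 4)]


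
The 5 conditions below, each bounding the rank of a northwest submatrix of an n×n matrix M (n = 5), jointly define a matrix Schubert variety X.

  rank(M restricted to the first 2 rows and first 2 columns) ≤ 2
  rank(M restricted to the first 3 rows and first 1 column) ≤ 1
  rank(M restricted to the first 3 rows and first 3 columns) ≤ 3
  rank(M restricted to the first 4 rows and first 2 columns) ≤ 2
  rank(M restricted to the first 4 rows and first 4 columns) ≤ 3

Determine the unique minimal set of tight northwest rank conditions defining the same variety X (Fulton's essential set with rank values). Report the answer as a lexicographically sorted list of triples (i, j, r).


Rank table r_w(5×5) implied by the 5 constraints:

  i=1: 1 1 1 1 1
  i=2: 1 2 2 2 2
  i=3: 1 2 3 3 3
  i=4: 1 2 3 3 4
  i=5: 1 2 3 4 5

so w = (1, 2, 3, 5, 4).

Rothe diagram D(w) (1 cell), 1 SE-corner (essential condition):

[(4, 4, 3)]


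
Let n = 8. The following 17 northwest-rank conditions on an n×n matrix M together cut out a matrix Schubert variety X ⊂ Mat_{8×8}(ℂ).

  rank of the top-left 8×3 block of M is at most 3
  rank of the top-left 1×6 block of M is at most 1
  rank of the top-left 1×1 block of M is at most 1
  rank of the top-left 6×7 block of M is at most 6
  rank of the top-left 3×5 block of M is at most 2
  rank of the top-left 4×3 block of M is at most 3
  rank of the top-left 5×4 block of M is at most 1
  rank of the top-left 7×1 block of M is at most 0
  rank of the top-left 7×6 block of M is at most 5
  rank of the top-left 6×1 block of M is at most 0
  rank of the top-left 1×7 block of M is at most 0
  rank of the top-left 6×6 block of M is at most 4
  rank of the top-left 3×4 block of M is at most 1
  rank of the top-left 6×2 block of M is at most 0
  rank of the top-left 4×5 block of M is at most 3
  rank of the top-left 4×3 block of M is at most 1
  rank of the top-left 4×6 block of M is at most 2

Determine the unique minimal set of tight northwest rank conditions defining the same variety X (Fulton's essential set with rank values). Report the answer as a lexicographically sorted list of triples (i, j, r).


Propagating the 17 rank bounds to every northwest block:

  0 0 0 0 0 0 0 1
  0 0 1 1 1 1 1 2
  0 0 1 1 2 2 2 3
  0 0 1 1 2 2 3 4
  0 0 1 1 2 3 4 5
  0 0 1 2 3 4 5 6
  0 1 2 3 4 5 6 7
  1 2 3 4 5 6 7 8

hence w(1..8) = (8, 3, 5, 7, 6, 4, 2, 1).

D(w) has 22 cells with 5 SE-corners; essential set:

[(1, 7, 0), (4, 6, 2), (5, 4, 1), (6, 2, 0), (7, 1, 0)]


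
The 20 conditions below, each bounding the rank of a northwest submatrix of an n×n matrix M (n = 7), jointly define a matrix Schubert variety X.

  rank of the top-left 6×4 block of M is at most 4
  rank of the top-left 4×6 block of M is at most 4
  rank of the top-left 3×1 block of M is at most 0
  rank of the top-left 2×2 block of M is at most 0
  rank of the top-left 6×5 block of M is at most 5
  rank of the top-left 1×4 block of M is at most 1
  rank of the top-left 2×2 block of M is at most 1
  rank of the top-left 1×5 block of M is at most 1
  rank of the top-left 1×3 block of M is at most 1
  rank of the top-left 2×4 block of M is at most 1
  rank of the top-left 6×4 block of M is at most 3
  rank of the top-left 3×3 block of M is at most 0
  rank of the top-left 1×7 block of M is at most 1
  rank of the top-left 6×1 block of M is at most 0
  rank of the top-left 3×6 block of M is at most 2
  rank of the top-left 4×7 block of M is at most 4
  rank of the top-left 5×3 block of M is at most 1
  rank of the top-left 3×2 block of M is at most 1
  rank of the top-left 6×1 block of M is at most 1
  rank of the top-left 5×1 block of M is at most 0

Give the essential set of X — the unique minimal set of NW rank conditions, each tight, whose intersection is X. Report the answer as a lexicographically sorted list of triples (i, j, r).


Computing R[i][j] = min implied NW-rank bound (n=7, 20 conditions):

  R[1]: 0 0 0 1 1 1 1
  R[2]: 0 0 0 1 2 2 2
  R[3]: 0 0 0 1 2 2 3
  R[4]: 0 1 1 2 3 3 4
  R[5]: 0 1 1 2 3 4 5
  R[6]: 0 1 2 3 4 5 6
  R[7]: 1 2 3 4 5 6 7

giving w = (4, 5, 7, 2, 6, 3, 1) via Δ²R.

Fulton essential set (4 of the 14 Rothe cells):

[(3, 3, 0), (3, 6, 2), (5, 3, 1), (6, 1, 0)]


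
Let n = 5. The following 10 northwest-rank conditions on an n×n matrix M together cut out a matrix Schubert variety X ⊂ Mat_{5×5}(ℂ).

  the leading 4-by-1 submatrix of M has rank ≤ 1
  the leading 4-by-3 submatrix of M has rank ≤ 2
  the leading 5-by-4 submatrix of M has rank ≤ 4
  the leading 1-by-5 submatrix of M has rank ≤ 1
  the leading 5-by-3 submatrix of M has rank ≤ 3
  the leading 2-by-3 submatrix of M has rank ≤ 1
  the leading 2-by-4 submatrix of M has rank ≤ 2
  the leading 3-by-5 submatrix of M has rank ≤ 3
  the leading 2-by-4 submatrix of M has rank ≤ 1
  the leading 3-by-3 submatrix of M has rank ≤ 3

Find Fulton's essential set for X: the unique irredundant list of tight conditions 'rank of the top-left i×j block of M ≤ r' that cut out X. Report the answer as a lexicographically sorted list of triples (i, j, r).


Reconstructing r_w from the 10 given conditions:

  i=1: 1  1  1  1  1
  i=2: 1  1  1  1  2
  i=3: 1  2  2  2  3
  i=4: 1  2  2  3  4
  i=5: 1  2  3  4  5

second differences of R give the permutation w = (1, 5, 2, 4, 3).

D(w) has 4 cells with 2 SE-corners; essential set:

[(2, 4, 1), (4, 3, 2)]


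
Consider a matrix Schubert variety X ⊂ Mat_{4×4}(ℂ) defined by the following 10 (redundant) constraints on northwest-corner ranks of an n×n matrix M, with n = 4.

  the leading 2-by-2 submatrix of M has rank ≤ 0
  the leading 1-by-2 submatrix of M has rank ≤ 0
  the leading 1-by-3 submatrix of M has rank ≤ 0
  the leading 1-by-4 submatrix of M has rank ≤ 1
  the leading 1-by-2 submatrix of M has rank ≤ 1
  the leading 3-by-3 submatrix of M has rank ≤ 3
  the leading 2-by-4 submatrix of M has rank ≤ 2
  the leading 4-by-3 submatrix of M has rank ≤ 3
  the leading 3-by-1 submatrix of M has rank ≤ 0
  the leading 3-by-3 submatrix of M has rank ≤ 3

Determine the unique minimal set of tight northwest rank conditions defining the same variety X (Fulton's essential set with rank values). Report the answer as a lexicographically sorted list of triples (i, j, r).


Rank table r_w(4×4) implied by the 10 constraints:

  R[1]: 0, 0, 0, 1
  R[2]: 0, 0, 1, 2
  R[3]: 0, 1, 2, 3
  R[4]: 1, 2, 3, 4

giving w = (4, 3, 2, 1) via Δ²R.

D(w) has 6 cells with 3 SE-corners; essential set:

[(1, 3, 0), (2, 2, 0), (3, 1, 0)]


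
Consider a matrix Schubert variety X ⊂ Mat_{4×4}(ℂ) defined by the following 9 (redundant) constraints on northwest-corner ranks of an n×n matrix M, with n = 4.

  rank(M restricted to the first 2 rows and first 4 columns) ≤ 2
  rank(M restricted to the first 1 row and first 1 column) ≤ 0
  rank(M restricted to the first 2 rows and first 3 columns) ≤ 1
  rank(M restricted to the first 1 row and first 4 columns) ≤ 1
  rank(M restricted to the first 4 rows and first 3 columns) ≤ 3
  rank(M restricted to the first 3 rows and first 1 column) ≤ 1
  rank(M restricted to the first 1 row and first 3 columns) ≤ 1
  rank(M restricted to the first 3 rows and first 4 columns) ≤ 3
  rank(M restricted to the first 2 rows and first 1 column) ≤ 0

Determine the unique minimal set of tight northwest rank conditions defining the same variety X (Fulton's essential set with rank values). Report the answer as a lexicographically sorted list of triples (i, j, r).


Propagating the 9 rank bounds to every northwest block:

  i=1: 0 1 1 1
  i=2: 0 1 1 2
  i=3: 1 2 2 3
  i=4: 1 2 3 4

the unique w with this rank table is (2, 4, 1, 3).

2 SE-corners of the 3-cell Rothe diagram give Ess(w):

[(2, 1, 0), (2, 3, 1)]


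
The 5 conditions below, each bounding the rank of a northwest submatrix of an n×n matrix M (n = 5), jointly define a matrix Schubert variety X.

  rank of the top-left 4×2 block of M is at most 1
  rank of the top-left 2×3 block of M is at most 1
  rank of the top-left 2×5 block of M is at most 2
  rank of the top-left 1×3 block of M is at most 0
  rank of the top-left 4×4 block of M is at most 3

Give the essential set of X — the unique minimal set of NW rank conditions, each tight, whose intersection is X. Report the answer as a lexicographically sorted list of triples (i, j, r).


Reconstructing r_w from the 5 given conditions:

  i=1: 0 | 0 | 0 | 1 | 1
  i=2: 1 | 1 | 1 | 2 | 2
  i=3: 1 | 1 | 2 | 3 | 3
  i=4: 1 | 1 | 2 | 3 | 4
  i=5: 1 | 2 | 3 | 4 | 5

hence w(1..5) = (4, 1, 3, 5, 2).

|D(w)|=5, |Ess(w)|=2:

[(1, 3, 0), (4, 2, 1)]


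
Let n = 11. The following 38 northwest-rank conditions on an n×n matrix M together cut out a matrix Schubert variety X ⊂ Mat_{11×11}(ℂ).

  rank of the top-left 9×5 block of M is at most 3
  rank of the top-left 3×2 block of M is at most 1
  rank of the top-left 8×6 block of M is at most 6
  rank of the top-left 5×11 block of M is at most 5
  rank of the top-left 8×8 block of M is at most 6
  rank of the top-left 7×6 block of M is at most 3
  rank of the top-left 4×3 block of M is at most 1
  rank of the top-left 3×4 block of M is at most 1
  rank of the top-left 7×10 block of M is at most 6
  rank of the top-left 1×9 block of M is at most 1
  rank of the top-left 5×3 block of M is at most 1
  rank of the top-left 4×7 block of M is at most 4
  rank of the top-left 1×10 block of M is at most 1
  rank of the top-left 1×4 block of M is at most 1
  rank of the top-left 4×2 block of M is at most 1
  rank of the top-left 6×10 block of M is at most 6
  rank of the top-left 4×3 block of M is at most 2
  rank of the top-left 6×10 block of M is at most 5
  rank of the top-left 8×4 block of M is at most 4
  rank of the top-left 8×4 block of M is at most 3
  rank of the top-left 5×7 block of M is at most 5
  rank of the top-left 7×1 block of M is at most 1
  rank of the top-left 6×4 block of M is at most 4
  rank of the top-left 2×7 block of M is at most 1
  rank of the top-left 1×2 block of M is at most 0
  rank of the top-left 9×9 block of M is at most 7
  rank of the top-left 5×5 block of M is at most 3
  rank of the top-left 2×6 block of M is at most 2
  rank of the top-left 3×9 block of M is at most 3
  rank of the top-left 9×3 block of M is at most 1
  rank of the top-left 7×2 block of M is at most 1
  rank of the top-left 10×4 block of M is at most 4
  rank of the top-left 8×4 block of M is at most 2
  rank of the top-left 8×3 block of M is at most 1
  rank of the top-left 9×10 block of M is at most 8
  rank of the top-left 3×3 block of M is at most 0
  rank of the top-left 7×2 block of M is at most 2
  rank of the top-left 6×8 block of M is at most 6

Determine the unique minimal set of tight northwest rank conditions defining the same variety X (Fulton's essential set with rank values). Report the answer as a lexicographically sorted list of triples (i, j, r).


Reconstructing r_w from the 38 given conditions:

  R[1]: 0  0  0  1  1  1  1  1  1  1  1
  R[2]: 0  0  0  1  1  1  1  2  2  2  2
  R[3]: 0  0  0  1  2  2  2  3  3  3  3
  R[4]: 1  1  1  2  3  3  3  4  4  4  4
  R[5]: 1  1  1  2  3  3  4  5  5  5  5
  R[6]: 1  1  1  2  3  3  4  5  5  5  6
  R[7]: 1  1  1  2  3  3  4  5  6  6  7
  R[8]: 1  1  1  2  3  4  5  6  7  7  8
  R[9]: 1  1  1  2  3  4  5  6  7  8  9
  R[10]: 1  2  2  3  4  5  6  7  8  9  10
  R[11]: 1  2  3  4  5  6  7  8  9  10  11

reading off 1-entries of Δ²R: w = (4, 8, 5, 1, 7, 11, 9, 6, 10, 2, 3).

ℓ(w)=27; the 5 essential cells (i,j,r):

[(2, 7, 1), (3, 3, 0), (6, 10, 5), (7, 6, 3), (9, 3, 1)]
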